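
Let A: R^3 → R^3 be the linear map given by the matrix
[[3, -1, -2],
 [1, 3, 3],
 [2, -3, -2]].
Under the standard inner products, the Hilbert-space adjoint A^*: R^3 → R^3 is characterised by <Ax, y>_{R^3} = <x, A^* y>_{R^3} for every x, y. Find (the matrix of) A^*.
A^* = A^T =
[[3, 1, 2],
 [-1, 3, -3],
 [-2, 3, -2]]

For real matrices with standard dot products, the defining identity <Ax, y> = <x, A^* y> gives (Ax)^T y = x^T (A^*) y, i.e. x^T A^T y = x^T (A^*) y. Since this holds for all x, y, we must have A^* = A^T. Therefore
A^* =
[[3, 1, 2],
 [-1, 3, -3],
 [-2, 3, -2]].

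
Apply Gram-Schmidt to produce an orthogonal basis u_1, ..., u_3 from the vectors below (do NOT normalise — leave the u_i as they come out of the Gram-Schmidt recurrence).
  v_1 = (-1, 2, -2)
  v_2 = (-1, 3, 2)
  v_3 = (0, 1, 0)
Orthogonal basis:
  u_1 = (-1, 2, -2)
  u_2 = (-2/3, 7/3, 8/3)
  u_3 = (40/117, 16/117, -4/117)

Apply the Gram-Schmidt recurrence
  u_1 = v_1
  u_i = v_i − Σ_{j<i} ((v_i · u_j) / (u_j · u_j)) · u_j.

Step by step this gives:
  u_1 = (-1, 2, -2)
  u_2 = (-2/3, 7/3, 8/3)
  u_3 = (40/117, 16/117, -4/117)

Orthogonality check:
  u_2 · u_1 = 0 (should be 0)
  u_3 · u_1 = 0 (should be 0)
  u_3 · u_2 = 0 (should be 0)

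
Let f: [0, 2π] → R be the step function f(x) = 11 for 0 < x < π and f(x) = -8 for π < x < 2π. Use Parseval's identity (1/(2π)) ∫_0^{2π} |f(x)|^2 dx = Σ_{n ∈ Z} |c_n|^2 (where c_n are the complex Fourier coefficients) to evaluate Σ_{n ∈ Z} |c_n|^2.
Σ |c_n|^2 = 185/2

Parseval equates the L^2 energy of f (normalised by 1/(2π)) with the ℓ^2 sum of its Fourier coefficients: (1/(2π)) ∫_0^{2π} |f|^2 = Σ |c_n|^2.
Compute the left side: (1/(2π)) [∫_0^π 11^2 dx + ∫_π^{2π} (-8)^2 dx] = (1/(2π)) · (121π + 64π) = (121 + 64)/2 = 185/2.
So Σ_{n ∈ Z} |c_n|^2 = 185/2.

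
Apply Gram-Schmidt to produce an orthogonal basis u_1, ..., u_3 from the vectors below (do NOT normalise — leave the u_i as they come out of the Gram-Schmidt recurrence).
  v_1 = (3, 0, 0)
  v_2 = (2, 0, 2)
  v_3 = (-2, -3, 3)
Orthogonal basis:
  u_1 = (3, 0, 0)
  u_2 = (0, 0, 2)
  u_3 = (0, -3, 0)

Apply the Gram-Schmidt recurrence
  u_1 = v_1
  u_i = v_i − Σ_{j<i} ((v_i · u_j) / (u_j · u_j)) · u_j.

Step by step this gives:
  u_1 = (3, 0, 0)
  u_2 = (0, 0, 2)
  u_3 = (0, -3, 0)

Orthogonality check:
  u_2 · u_1 = 0 (should be 0)
  u_3 · u_1 = 0 (should be 0)
  u_3 · u_2 = 0 (should be 0)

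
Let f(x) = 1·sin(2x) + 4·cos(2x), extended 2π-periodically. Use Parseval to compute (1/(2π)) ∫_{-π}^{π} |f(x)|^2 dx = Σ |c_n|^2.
Σ |c_n|^2 = 17/2

Expand |f|^2 and use orthogonality of {sin(nx), cos(mx)} on [-π, π]:
  ∫_{-π}^{π} sin(nx)^2 dx = π, ∫ cos(mx)^2 dx = π, and cross terms integrate to 0.
So ∫_{-π}^{π} f(x)^2 dx = 1^2 · π + 4^2 · π = (1 + 16)π.
Divide by 2π: (1 + 16)/2 = 17/2.
By Parseval, this equals Σ |c_n|^2.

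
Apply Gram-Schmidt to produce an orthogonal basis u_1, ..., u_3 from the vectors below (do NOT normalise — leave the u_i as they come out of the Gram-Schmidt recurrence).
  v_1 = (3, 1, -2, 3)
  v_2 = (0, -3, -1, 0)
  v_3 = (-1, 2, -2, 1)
Orthogonal basis:
  u_1 = (3, 1, -2, 3)
  u_2 = (3/23, -68/23, -25/23, 3/23)
  u_3 = (-397/229, 144/229, -432/229, 61/229)

Apply the Gram-Schmidt recurrence
  u_1 = v_1
  u_i = v_i − Σ_{j<i} ((v_i · u_j) / (u_j · u_j)) · u_j.

Step by step this gives:
  u_1 = (3, 1, -2, 3)
  u_2 = (3/23, -68/23, -25/23, 3/23)
  u_3 = (-397/229, 144/229, -432/229, 61/229)

Orthogonality check:
  u_2 · u_1 = 0 (should be 0)
  u_3 · u_1 = 0 (should be 0)
  u_3 · u_2 = 0 (should be 0)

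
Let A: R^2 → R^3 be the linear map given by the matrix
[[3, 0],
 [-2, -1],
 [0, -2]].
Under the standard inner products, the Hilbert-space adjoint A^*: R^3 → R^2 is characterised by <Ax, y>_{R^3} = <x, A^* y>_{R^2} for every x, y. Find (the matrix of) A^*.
A^* = A^T =
[[3, -2, 0],
 [0, -1, -2]]

For real matrices with standard dot products, the defining identity <Ax, y> = <x, A^* y> gives (Ax)^T y = x^T (A^*) y, i.e. x^T A^T y = x^T (A^*) y. Since this holds for all x, y, we must have A^* = A^T. Therefore
A^* =
[[3, -2, 0],
 [0, -1, -2]].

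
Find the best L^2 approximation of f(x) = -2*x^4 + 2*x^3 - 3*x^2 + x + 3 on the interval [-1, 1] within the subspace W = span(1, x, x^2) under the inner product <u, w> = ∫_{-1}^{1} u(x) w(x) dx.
g(x) = -33*x^2/7 + 11*x/5 + 111/35

The best approximation g ∈ W is the orthogonal projection of f onto W. Writing g = a_0 + a_1 x + a_2 x^2, the coefficients solve the normal equations G · a = b where
  G_{ij} = <φ_i, φ_j> and b_i = <f, φ_i>, with φ_0 = 1, φ_1 = x, φ_2 = x^2.
G =
  [2, 0, 2/3]
  [0, 2/3, 0]
  [2/3, 0, 2/5],
b = (16/5, 22/15, 8/35).
Solving gives a_0 = 111/35, a_1 = 11/5, a_2 = -33/7, so
  g(x) = -33*x^2/7 + 11*x/5 + 111/35.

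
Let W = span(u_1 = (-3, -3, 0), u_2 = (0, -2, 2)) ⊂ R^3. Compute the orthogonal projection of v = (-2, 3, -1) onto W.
proj_W(v) = (-2/3, 5/3, -7/3)

Set up U = [u_1 | ... | u_2] ∈ R^(3×2). The projector onto W = col(U) is P = U (U^T U)^(-1) U^T.
Compute U^T U =
  [18, 6]
  [6, 8],
and U^T v = (-3, -8).
Solve U^T U · c = U^T v for the coefficients: c = (2/9, -7/6). The projection is proj_W(v) = U c.
Check: (v - proj_W(v)) · u_1 = 0  (should be 0).
Check: (v - proj_W(v)) · u_2 = 0  (should be 0).
Result: proj_W(v) = (-2/3, 5/3, -7/3).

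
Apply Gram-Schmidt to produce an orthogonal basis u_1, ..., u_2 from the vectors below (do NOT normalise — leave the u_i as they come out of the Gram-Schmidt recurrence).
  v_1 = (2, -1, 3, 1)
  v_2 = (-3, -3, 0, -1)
Orthogonal basis:
  u_1 = (2, -1, 3, 1)
  u_2 = (-37/15, -49/15, 4/5, -11/15)

Apply the Gram-Schmidt recurrence
  u_1 = v_1
  u_i = v_i − Σ_{j<i} ((v_i · u_j) / (u_j · u_j)) · u_j.

Step by step this gives:
  u_1 = (2, -1, 3, 1)
  u_2 = (-37/15, -49/15, 4/5, -11/15)

Orthogonality check:
  u_2 · u_1 = 0 (should be 0)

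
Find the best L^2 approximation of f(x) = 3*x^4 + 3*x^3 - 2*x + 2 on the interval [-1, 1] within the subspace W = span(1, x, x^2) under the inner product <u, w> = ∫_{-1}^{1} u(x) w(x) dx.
g(x) = 18*x^2/7 - x/5 + 61/35

The best approximation g ∈ W is the orthogonal projection of f onto W. Writing g = a_0 + a_1 x + a_2 x^2, the coefficients solve the normal equations G · a = b where
  G_{ij} = <φ_i, φ_j> and b_i = <f, φ_i>, with φ_0 = 1, φ_1 = x, φ_2 = x^2.
G =
  [2, 0, 2/3]
  [0, 2/3, 0]
  [2/3, 0, 2/5],
b = (26/5, -2/15, 46/21).
Solving gives a_0 = 61/35, a_1 = -1/5, a_2 = 18/7, so
  g(x) = 18*x^2/7 - x/5 + 61/35.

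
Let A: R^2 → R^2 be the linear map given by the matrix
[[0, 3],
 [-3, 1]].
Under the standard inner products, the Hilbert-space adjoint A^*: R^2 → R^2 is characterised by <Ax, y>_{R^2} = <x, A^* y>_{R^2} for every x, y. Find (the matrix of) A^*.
A^* = A^T =
[[0, -3],
 [3, 1]]

For real matrices with standard dot products, the defining identity <Ax, y> = <x, A^* y> gives (Ax)^T y = x^T (A^*) y, i.e. x^T A^T y = x^T (A^*) y. Since this holds for all x, y, we must have A^* = A^T. Therefore
A^* =
[[0, -3],
 [3, 1]].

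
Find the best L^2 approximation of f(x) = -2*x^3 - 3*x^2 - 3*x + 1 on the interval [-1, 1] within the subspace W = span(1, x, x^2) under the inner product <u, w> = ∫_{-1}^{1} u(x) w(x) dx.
g(x) = -3*x^2 - 21*x/5 + 1

The best approximation g ∈ W is the orthogonal projection of f onto W. Writing g = a_0 + a_1 x + a_2 x^2, the coefficients solve the normal equations G · a = b where
  G_{ij} = <φ_i, φ_j> and b_i = <f, φ_i>, with φ_0 = 1, φ_1 = x, φ_2 = x^2.
G =
  [2, 0, 2/3]
  [0, 2/3, 0]
  [2/3, 0, 2/5],
b = (0, -14/5, -8/15).
Solving gives a_0 = 1, a_1 = -21/5, a_2 = -3, so
  g(x) = -3*x^2 - 21*x/5 + 1.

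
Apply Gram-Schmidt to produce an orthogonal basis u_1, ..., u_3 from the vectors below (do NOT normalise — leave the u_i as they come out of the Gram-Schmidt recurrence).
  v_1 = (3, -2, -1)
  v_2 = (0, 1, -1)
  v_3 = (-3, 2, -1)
Orthogonal basis:
  u_1 = (3, -2, -1)
  u_2 = (3/14, 6/7, -15/14)
  u_3 = (-2/3, -2/3, -2/3)

Apply the Gram-Schmidt recurrence
  u_1 = v_1
  u_i = v_i − Σ_{j<i} ((v_i · u_j) / (u_j · u_j)) · u_j.

Step by step this gives:
  u_1 = (3, -2, -1)
  u_2 = (3/14, 6/7, -15/14)
  u_3 = (-2/3, -2/3, -2/3)

Orthogonality check:
  u_2 · u_1 = 0 (should be 0)
  u_3 · u_1 = 0 (should be 0)
  u_3 · u_2 = 0 (should be 0)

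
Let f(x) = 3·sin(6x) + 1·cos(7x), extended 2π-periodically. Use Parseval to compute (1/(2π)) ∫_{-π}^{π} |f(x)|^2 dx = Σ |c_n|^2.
Σ |c_n|^2 = 5

Expand |f|^2 and use orthogonality of {sin(nx), cos(mx)} on [-π, π]:
  ∫_{-π}^{π} sin(nx)^2 dx = π, ∫ cos(mx)^2 dx = π, and cross terms integrate to 0.
So ∫_{-π}^{π} f(x)^2 dx = 3^2 · π + 1^2 · π = (9 + 1)π.
Divide by 2π: (9 + 1)/2 = 5.
By Parseval, this equals Σ |c_n|^2.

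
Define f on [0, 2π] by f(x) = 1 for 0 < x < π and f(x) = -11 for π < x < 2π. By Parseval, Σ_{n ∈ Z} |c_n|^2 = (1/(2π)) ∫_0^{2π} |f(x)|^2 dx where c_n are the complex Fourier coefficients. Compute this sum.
Σ |c_n|^2 = 61

Parseval equates the L^2 energy of f (normalised by 1/(2π)) with the ℓ^2 sum of its Fourier coefficients: (1/(2π)) ∫_0^{2π} |f|^2 = Σ |c_n|^2.
Compute the left side: (1/(2π)) [∫_0^π 1^2 dx + ∫_π^{2π} (-11)^2 dx] = (1/(2π)) · (1π + 121π) = (1 + 121)/2 = 61.
So Σ_{n ∈ Z} |c_n|^2 = 61.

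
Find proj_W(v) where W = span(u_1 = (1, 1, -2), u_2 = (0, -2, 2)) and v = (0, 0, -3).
proj_W(v) = (1, 1, -2)

Set up U = [u_1 | ... | u_2] ∈ R^(3×2). The projector onto W = col(U) is P = U (U^T U)^(-1) U^T.
Compute U^T U =
  [6, -6]
  [-6, 8],
and U^T v = (6, -6).
Solve U^T U · c = U^T v for the coefficients: c = (1, 0). The projection is proj_W(v) = U c.
Check: (v - proj_W(v)) · u_1 = 0  (should be 0).
Check: (v - proj_W(v)) · u_2 = 0  (should be 0).
Result: proj_W(v) = (1, 1, -2).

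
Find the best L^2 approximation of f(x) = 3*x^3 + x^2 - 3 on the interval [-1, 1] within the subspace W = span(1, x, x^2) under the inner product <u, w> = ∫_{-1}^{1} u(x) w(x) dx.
g(x) = x^2 + 9*x/5 - 3

The best approximation g ∈ W is the orthogonal projection of f onto W. Writing g = a_0 + a_1 x + a_2 x^2, the coefficients solve the normal equations G · a = b where
  G_{ij} = <φ_i, φ_j> and b_i = <f, φ_i>, with φ_0 = 1, φ_1 = x, φ_2 = x^2.
G =
  [2, 0, 2/3]
  [0, 2/3, 0]
  [2/3, 0, 2/5],
b = (-16/3, 6/5, -8/5).
Solving gives a_0 = -3, a_1 = 9/5, a_2 = 1, so
  g(x) = x^2 + 9*x/5 - 3.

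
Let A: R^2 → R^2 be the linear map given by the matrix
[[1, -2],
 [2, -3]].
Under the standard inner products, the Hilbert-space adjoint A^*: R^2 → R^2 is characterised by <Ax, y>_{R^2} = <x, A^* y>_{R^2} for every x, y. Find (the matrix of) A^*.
A^* = A^T =
[[1, 2],
 [-2, -3]]

For real matrices with standard dot products, the defining identity <Ax, y> = <x, A^* y> gives (Ax)^T y = x^T (A^*) y, i.e. x^T A^T y = x^T (A^*) y. Since this holds for all x, y, we must have A^* = A^T. Therefore
A^* =
[[1, 2],
 [-2, -3]].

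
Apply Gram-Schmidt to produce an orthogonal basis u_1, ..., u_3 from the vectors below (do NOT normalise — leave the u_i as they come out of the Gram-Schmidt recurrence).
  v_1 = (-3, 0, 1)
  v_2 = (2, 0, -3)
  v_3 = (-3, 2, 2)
Orthogonal basis:
  u_1 = (-3, 0, 1)
  u_2 = (-7/10, 0, -21/10)
  u_3 = (0, 2, 0)

Apply the Gram-Schmidt recurrence
  u_1 = v_1
  u_i = v_i − Σ_{j<i} ((v_i · u_j) / (u_j · u_j)) · u_j.

Step by step this gives:
  u_1 = (-3, 0, 1)
  u_2 = (-7/10, 0, -21/10)
  u_3 = (0, 2, 0)

Orthogonality check:
  u_2 · u_1 = 0 (should be 0)
  u_3 · u_1 = 0 (should be 0)
  u_3 · u_2 = 0 (should be 0)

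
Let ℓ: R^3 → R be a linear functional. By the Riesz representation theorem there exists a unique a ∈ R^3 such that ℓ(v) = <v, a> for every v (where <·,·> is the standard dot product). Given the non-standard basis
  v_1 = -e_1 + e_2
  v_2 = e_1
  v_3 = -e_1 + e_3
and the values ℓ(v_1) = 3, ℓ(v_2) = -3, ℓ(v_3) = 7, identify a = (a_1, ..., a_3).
a = (-3, 0, 4)

Write a = (a_1, ..., a_3) in the standard basis. For each basis vector v_i, ℓ(v_i) = <v_i, a> is a linear equation in the a_j's. Collect the n equations into a matrix system V a = ℓ, where row i of V is v_i (expressed in the standard basis). Since V is invertible (lower-triangular with 1s on the diagonal, up to permutation), solve by back-substitution:
  V =
[[-1, 1, 0],
 [1, 0, 0],
 [-1, 0, 1]]
  V a = (3, -3, 7)
Solving gives a = (-3, 0, 4).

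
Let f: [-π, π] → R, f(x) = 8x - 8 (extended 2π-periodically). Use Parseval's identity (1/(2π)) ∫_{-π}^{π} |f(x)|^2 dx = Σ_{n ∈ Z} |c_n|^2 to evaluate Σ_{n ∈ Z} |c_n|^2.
Σ |c_n|^2 = 64π^2/3 + 64

Expand and integrate term by term over [-π, π]:
  ∫ (8x)^2 dx = 64·(2π^3/3); ∫ 2·8·(-8)·x dx = 0 (odd integrand); ∫ (-8)^2 dx = 64·2π.
So (1/(2π)) ∫_{-π}^{π} (8x - 8)^2 dx = 64π^2/3 + 64 = 64π^2/3 + 64.
Parseval ⇒ Σ |c_n|^2 = 64π^2/3 + 64.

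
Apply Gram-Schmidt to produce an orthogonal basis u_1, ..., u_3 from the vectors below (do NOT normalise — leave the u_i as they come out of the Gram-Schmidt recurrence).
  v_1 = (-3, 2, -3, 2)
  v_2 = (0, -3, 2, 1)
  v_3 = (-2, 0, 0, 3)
Orthogonal basis:
  u_1 = (-3, 2, -3, 2)
  u_2 = (-15/13, -29/13, 11/13, 23/13)
  u_3 = (1/4, 3/4, 3/4, 3/4)

Apply the Gram-Schmidt recurrence
  u_1 = v_1
  u_i = v_i − Σ_{j<i} ((v_i · u_j) / (u_j · u_j)) · u_j.

Step by step this gives:
  u_1 = (-3, 2, -3, 2)
  u_2 = (-15/13, -29/13, 11/13, 23/13)
  u_3 = (1/4, 3/4, 3/4, 3/4)

Orthogonality check:
  u_2 · u_1 = 0 (should be 0)
  u_3 · u_1 = 0 (should be 0)
  u_3 · u_2 = 0 (should be 0)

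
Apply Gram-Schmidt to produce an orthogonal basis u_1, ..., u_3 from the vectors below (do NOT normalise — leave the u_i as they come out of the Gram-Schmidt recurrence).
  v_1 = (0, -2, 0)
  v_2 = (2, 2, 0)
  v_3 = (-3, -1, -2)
Orthogonal basis:
  u_1 = (0, -2, 0)
  u_2 = (2, 0, 0)
  u_3 = (0, 0, -2)

Apply the Gram-Schmidt recurrence
  u_1 = v_1
  u_i = v_i − Σ_{j<i} ((v_i · u_j) / (u_j · u_j)) · u_j.

Step by step this gives:
  u_1 = (0, -2, 0)
  u_2 = (2, 0, 0)
  u_3 = (0, 0, -2)

Orthogonality check:
  u_2 · u_1 = 0 (should be 0)
  u_3 · u_1 = 0 (should be 0)
  u_3 · u_2 = 0 (should be 0)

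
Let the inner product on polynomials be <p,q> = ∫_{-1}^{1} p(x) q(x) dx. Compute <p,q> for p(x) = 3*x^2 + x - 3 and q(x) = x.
<p,q> = 2/3

Expand the product: p(x)·q(x) = 3*x^3 + x^2 - 3*x.
∫_{-1}^{1} of each monomial x^k gives [2/(k+1) if k even, 0 if k odd]. Integrating term-by-term (or equivalently evaluating the antiderivative F(x) = 3*x^4/4 + x^3/3 - 3*x^2/2 at the endpoints):
  F(1) − F(−1) = -5/12 − (-13/12) = 2/3.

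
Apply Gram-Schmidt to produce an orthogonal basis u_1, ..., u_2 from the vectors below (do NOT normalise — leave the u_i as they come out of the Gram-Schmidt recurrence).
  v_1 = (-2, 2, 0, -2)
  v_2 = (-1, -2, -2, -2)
Orthogonal basis:
  u_1 = (-2, 2, 0, -2)
  u_2 = (-2/3, -7/3, -2, -5/3)

Apply the Gram-Schmidt recurrence
  u_1 = v_1
  u_i = v_i − Σ_{j<i} ((v_i · u_j) / (u_j · u_j)) · u_j.

Step by step this gives:
  u_1 = (-2, 2, 0, -2)
  u_2 = (-2/3, -7/3, -2, -5/3)

Orthogonality check:
  u_2 · u_1 = 0 (should be 0)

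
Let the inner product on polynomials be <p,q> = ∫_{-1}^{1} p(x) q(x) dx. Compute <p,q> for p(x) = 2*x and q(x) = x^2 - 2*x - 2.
<p,q> = -8/3

Expand the product: p(x)·q(x) = 2*x^3 - 4*x^2 - 4*x.
∫_{-1}^{1} of each monomial x^k gives [2/(k+1) if k even, 0 if k odd]. Integrating term-by-term (or equivalently evaluating the antiderivative F(x) = x^4/2 - 4*x^3/3 - 2*x^2 at the endpoints):
  F(1) − F(−1) = -17/6 − (-1/6) = -8/3.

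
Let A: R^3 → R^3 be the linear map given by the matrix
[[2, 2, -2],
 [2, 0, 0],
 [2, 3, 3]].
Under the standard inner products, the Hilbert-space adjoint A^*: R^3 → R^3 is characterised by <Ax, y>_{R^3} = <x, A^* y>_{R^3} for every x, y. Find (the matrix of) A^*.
A^* = A^T =
[[2, 2, 2],
 [2, 0, 3],
 [-2, 0, 3]]

For real matrices with standard dot products, the defining identity <Ax, y> = <x, A^* y> gives (Ax)^T y = x^T (A^*) y, i.e. x^T A^T y = x^T (A^*) y. Since this holds for all x, y, we must have A^* = A^T. Therefore
A^* =
[[2, 2, 2],
 [2, 0, 3],
 [-2, 0, 3]].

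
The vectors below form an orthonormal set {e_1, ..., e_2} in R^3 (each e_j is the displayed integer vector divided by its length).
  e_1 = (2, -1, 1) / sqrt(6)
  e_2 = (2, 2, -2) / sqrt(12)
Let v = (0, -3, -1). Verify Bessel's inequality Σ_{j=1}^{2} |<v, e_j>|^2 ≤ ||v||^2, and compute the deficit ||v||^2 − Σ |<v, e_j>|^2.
Σ |<v, e_j>|^2 = 2; ||v||^2 = 10; deficit = 8

Write each e_j = u_j / sqrt(<u_j, u_j>) where u_j is the displayed integer vector. Then <v, e_j> = <v, u_j> / sqrt(<u_j, u_j>), so |<v, e_j>|^2 = <v, u_j>^2 / <u_j, u_j>.
Coefficients: <v, e_1> = 2/sqrt(6), <v, e_2> = -4/sqrt(12).
Square and sum: Σ |<v, e_j>|^2 = 2.
Compute ||v||^2 = v·v = 10.
Deficit = 10 − 2 = 8 ≥ 0, confirming Bessel's inequality. (The deficit equals ||v − Σ <v,e_j> e_j||^2, the squared distance from v to span{e_j}.)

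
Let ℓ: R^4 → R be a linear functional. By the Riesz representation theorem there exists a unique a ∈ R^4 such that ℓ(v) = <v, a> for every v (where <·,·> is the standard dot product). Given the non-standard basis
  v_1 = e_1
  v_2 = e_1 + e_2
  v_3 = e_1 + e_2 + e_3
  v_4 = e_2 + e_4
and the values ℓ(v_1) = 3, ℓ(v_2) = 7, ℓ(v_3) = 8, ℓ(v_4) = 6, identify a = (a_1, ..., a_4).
a = (3, 4, 1, 2)

Write a = (a_1, ..., a_4) in the standard basis. For each basis vector v_i, ℓ(v_i) = <v_i, a> is a linear equation in the a_j's. Collect the n equations into a matrix system V a = ℓ, where row i of V is v_i (expressed in the standard basis). Since V is invertible (lower-triangular with 1s on the diagonal, up to permutation), solve by back-substitution:
  V =
[[1, 0, 0, 0],
 [1, 1, 0, 0],
 [1, 1, 1, 0],
 [0, 1, 0, 1]]
  V a = (3, 7, 8, 6)
Solving gives a = (3, 4, 1, 2).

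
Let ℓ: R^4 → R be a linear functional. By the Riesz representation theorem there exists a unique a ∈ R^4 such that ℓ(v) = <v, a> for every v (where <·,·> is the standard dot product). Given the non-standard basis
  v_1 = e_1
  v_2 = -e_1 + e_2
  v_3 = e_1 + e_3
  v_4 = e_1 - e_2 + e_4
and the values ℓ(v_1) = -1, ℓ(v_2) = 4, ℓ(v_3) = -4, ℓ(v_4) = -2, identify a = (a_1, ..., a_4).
a = (-1, 3, -3, 2)

Write a = (a_1, ..., a_4) in the standard basis. For each basis vector v_i, ℓ(v_i) = <v_i, a> is a linear equation in the a_j's. Collect the n equations into a matrix system V a = ℓ, where row i of V is v_i (expressed in the standard basis). Since V is invertible (lower-triangular with 1s on the diagonal, up to permutation), solve by back-substitution:
  V =
[[1, 0, 0, 0],
 [-1, 1, 0, 0],
 [1, 0, 1, 0],
 [1, -1, 0, 1]]
  V a = (-1, 4, -4, -2)
Solving gives a = (-1, 3, -3, 2).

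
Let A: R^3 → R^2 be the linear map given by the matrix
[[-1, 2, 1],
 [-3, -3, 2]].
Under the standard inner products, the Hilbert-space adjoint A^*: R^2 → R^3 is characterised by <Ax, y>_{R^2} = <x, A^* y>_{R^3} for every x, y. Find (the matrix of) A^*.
A^* = A^T =
[[-1, -3],
 [2, -3],
 [1, 2]]

For real matrices with standard dot products, the defining identity <Ax, y> = <x, A^* y> gives (Ax)^T y = x^T (A^*) y, i.e. x^T A^T y = x^T (A^*) y. Since this holds for all x, y, we must have A^* = A^T. Therefore
A^* =
[[-1, -3],
 [2, -3],
 [1, 2]].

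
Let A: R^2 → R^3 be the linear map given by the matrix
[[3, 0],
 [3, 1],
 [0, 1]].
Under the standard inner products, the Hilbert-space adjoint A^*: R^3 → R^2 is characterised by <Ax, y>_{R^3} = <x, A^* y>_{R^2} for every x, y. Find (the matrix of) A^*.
A^* = A^T =
[[3, 3, 0],
 [0, 1, 1]]

For real matrices with standard dot products, the defining identity <Ax, y> = <x, A^* y> gives (Ax)^T y = x^T (A^*) y, i.e. x^T A^T y = x^T (A^*) y. Since this holds for all x, y, we must have A^* = A^T. Therefore
A^* =
[[3, 3, 0],
 [0, 1, 1]].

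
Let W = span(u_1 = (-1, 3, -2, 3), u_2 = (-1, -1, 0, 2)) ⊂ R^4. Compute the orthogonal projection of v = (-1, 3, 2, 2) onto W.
proj_W(v) = (-31/61, 97/61, -64/61, 94/61)

Set up U = [u_1 | ... | u_2] ∈ R^(4×2). The projector onto W = col(U) is P = U (U^T U)^(-1) U^T.
Compute U^T U =
  [23, 4]
  [4, 6],
and U^T v = (12, 2).
Solve U^T U · c = U^T v for the coefficients: c = (32/61, -1/61). The projection is proj_W(v) = U c.
Check: (v - proj_W(v)) · u_1 = 0  (should be 0).
Check: (v - proj_W(v)) · u_2 = 0  (should be 0).
Result: proj_W(v) = (-31/61, 97/61, -64/61, 94/61).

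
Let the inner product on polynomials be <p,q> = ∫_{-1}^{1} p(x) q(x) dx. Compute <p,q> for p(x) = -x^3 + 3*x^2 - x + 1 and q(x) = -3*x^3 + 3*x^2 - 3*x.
<p,q> = 76/7

Expand the product: p(x)·q(x) = 3*x^6 - 12*x^5 + 15*x^4 - 15*x^3 + 6*x^2 - 3*x.
∫_{-1}^{1} of each monomial x^k gives [2/(k+1) if k even, 0 if k odd]. Integrating term-by-term (or equivalently evaluating the antiderivative F(x) = 3*x^7/7 - 2*x^6 + 3*x^5 - 15*x^4/4 + 2*x^3 - 3*x^2/2 at the endpoints):
  F(1) − F(−1) = -51/28 − (-355/28) = 76/7.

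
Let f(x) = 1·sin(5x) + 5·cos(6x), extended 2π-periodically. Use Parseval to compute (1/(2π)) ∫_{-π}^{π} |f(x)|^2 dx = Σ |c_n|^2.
Σ |c_n|^2 = 13

Expand |f|^2 and use orthogonality of {sin(nx), cos(mx)} on [-π, π]:
  ∫_{-π}^{π} sin(nx)^2 dx = π, ∫ cos(mx)^2 dx = π, and cross terms integrate to 0.
So ∫_{-π}^{π} f(x)^2 dx = 1^2 · π + 5^2 · π = (1 + 25)π.
Divide by 2π: (1 + 25)/2 = 13.
By Parseval, this equals Σ |c_n|^2.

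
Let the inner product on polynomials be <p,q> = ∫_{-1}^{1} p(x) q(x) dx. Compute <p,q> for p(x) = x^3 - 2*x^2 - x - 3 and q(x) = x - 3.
<p,q> = 326/15

Expand the product: p(x)·q(x) = x^4 - 5*x^3 + 5*x^2 + 9.
∫_{-1}^{1} of each monomial x^k gives [2/(k+1) if k even, 0 if k odd]. Integrating term-by-term (or equivalently evaluating the antiderivative F(x) = x^5/5 - 5*x^4/4 + 5*x^3/3 + 9*x at the endpoints):
  F(1) − F(−1) = 577/60 − (-727/60) = 326/15.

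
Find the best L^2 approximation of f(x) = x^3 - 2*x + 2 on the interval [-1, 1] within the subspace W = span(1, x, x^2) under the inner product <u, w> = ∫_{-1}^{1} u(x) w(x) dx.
g(x) = 2 - 7*x/5

The best approximation g ∈ W is the orthogonal projection of f onto W. Writing g = a_0 + a_1 x + a_2 x^2, the coefficients solve the normal equations G · a = b where
  G_{ij} = <φ_i, φ_j> and b_i = <f, φ_i>, with φ_0 = 1, φ_1 = x, φ_2 = x^2.
G =
  [2, 0, 2/3]
  [0, 2/3, 0]
  [2/3, 0, 2/5],
b = (4, -14/15, 4/3).
Solving gives a_0 = 2, a_1 = -7/5, a_2 = 0, so
  g(x) = 2 - 7*x/5.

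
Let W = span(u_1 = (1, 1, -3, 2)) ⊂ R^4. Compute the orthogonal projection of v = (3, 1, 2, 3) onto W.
proj_W(v) = (4/15, 4/15, -4/5, 8/15)

Set up U = [u_1 | ... | u_1] ∈ R^(4×1). The projector onto W = col(U) is P = U (U^T U)^(-1) U^T.
Compute U^T U =
  [15],
and U^T v = (4).
Solve U^T U · c = U^T v for the coefficients: c = (4/15). The projection is proj_W(v) = U c.
Check: (v - proj_W(v)) · u_1 = 0  (should be 0).
Result: proj_W(v) = (4/15, 4/15, -4/5, 8/15).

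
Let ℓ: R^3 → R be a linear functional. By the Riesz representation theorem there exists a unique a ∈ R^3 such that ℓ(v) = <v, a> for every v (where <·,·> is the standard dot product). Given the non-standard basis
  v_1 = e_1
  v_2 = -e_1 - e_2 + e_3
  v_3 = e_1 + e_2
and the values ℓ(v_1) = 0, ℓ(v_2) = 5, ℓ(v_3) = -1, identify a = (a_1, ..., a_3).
a = (0, -1, 4)

Write a = (a_1, ..., a_3) in the standard basis. For each basis vector v_i, ℓ(v_i) = <v_i, a> is a linear equation in the a_j's. Collect the n equations into a matrix system V a = ℓ, where row i of V is v_i (expressed in the standard basis). Since V is invertible (lower-triangular with 1s on the diagonal, up to permutation), solve by back-substitution:
  V =
[[1, 0, 0],
 [-1, -1, 1],
 [1, 1, 0]]
  V a = (0, 5, -1)
Solving gives a = (0, -1, 4).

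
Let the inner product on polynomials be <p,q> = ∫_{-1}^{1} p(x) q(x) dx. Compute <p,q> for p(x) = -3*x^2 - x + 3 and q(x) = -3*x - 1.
<p,q> = -2

Expand the product: p(x)·q(x) = 9*x^3 + 6*x^2 - 8*x - 3.
∫_{-1}^{1} of each monomial x^k gives [2/(k+1) if k even, 0 if k odd]. Integrating term-by-term (or equivalently evaluating the antiderivative F(x) = 9*x^4/4 + 2*x^3 - 4*x^2 - 3*x at the endpoints):
  F(1) − F(−1) = -11/4 − (-3/4) = -2.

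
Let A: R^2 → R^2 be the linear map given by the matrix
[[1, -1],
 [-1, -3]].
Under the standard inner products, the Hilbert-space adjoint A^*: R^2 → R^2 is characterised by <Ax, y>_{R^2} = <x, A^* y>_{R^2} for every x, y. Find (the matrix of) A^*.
A^* = A^T =
[[1, -1],
 [-1, -3]]

For real matrices with standard dot products, the defining identity <Ax, y> = <x, A^* y> gives (Ax)^T y = x^T (A^*) y, i.e. x^T A^T y = x^T (A^*) y. Since this holds for all x, y, we must have A^* = A^T. Therefore
A^* =
[[1, -1],
 [-1, -3]].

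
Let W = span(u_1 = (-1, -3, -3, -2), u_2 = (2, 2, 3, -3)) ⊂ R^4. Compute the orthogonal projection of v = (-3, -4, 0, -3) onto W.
proj_W(v) = (-259/477, -1241/477, -125/53, -1330/477)

Set up U = [u_1 | ... | u_2] ∈ R^(4×2). The projector onto W = col(U) is P = U (U^T U)^(-1) U^T.
Compute U^T U =
  [23, -11]
  [-11, 26],
and U^T v = (21, -5).
Solve U^T U · c = U^T v for the coefficients: c = (491/477, 116/477). The projection is proj_W(v) = U c.
Check: (v - proj_W(v)) · u_1 = 0  (should be 0).
Check: (v - proj_W(v)) · u_2 = 0  (should be 0).
Result: proj_W(v) = (-259/477, -1241/477, -125/53, -1330/477).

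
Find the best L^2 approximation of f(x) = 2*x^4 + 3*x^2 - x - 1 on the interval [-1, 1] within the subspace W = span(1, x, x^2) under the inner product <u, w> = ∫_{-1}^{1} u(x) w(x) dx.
g(x) = 33*x^2/7 - x - 41/35

The best approximation g ∈ W is the orthogonal projection of f onto W. Writing g = a_0 + a_1 x + a_2 x^2, the coefficients solve the normal equations G · a = b where
  G_{ij} = <φ_i, φ_j> and b_i = <f, φ_i>, with φ_0 = 1, φ_1 = x, φ_2 = x^2.
G =
  [2, 0, 2/3]
  [0, 2/3, 0]
  [2/3, 0, 2/5],
b = (4/5, -2/3, 116/105).
Solving gives a_0 = -41/35, a_1 = -1, a_2 = 33/7, so
  g(x) = 33*x^2/7 - x - 41/35.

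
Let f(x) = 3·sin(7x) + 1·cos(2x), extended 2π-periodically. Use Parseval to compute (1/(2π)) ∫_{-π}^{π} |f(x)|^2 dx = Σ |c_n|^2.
Σ |c_n|^2 = 5

Expand |f|^2 and use orthogonality of {sin(nx), cos(mx)} on [-π, π]:
  ∫_{-π}^{π} sin(nx)^2 dx = π, ∫ cos(mx)^2 dx = π, and cross terms integrate to 0.
So ∫_{-π}^{π} f(x)^2 dx = 3^2 · π + 1^2 · π = (9 + 1)π.
Divide by 2π: (9 + 1)/2 = 5.
By Parseval, this equals Σ |c_n|^2.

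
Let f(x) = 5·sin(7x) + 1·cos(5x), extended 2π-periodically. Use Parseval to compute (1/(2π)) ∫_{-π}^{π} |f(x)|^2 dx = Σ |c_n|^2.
Σ |c_n|^2 = 13

Expand |f|^2 and use orthogonality of {sin(nx), cos(mx)} on [-π, π]:
  ∫_{-π}^{π} sin(nx)^2 dx = π, ∫ cos(mx)^2 dx = π, and cross terms integrate to 0.
So ∫_{-π}^{π} f(x)^2 dx = 5^2 · π + 1^2 · π = (25 + 1)π.
Divide by 2π: (25 + 1)/2 = 13.
By Parseval, this equals Σ |c_n|^2.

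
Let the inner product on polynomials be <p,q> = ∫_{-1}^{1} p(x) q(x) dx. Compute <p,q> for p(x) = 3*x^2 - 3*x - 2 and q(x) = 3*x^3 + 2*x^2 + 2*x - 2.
<p,q> = -58/15

Expand the product: p(x)·q(x) = 9*x^5 - 3*x^4 - 6*x^3 - 16*x^2 + 2*x + 4.
∫_{-1}^{1} of each monomial x^k gives [2/(k+1) if k even, 0 if k odd]. Integrating term-by-term (or equivalently evaluating the antiderivative F(x) = 3*x^6/2 - 3*x^5/5 - 3*x^4/2 - 16*x^3/3 + x^2 + 4*x at the endpoints):
  F(1) − F(−1) = -14/15 − (44/15) = -58/15.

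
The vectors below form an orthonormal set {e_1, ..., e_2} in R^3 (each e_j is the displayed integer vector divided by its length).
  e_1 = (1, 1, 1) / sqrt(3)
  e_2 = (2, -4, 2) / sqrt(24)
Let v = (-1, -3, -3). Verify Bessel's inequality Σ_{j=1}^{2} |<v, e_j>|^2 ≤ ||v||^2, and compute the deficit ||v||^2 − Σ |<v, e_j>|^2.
Σ |<v, e_j>|^2 = 17; ||v||^2 = 19; deficit = 2

Write each e_j = u_j / sqrt(<u_j, u_j>) where u_j is the displayed integer vector. Then <v, e_j> = <v, u_j> / sqrt(<u_j, u_j>), so |<v, e_j>|^2 = <v, u_j>^2 / <u_j, u_j>.
Coefficients: <v, e_1> = -7/sqrt(3), <v, e_2> = 4/sqrt(24).
Square and sum: Σ |<v, e_j>|^2 = 17.
Compute ||v||^2 = v·v = 19.
Deficit = 19 − 17 = 2 ≥ 0, confirming Bessel's inequality. (The deficit equals ||v − Σ <v,e_j> e_j||^2, the squared distance from v to span{e_j}.)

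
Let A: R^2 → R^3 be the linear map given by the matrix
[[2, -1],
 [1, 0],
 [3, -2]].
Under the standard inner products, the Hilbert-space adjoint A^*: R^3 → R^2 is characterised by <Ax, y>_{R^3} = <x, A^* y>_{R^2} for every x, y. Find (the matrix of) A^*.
A^* = A^T =
[[2, 1, 3],
 [-1, 0, -2]]

For real matrices with standard dot products, the defining identity <Ax, y> = <x, A^* y> gives (Ax)^T y = x^T (A^*) y, i.e. x^T A^T y = x^T (A^*) y. Since this holds for all x, y, we must have A^* = A^T. Therefore
A^* =
[[2, 1, 3],
 [-1, 0, -2]].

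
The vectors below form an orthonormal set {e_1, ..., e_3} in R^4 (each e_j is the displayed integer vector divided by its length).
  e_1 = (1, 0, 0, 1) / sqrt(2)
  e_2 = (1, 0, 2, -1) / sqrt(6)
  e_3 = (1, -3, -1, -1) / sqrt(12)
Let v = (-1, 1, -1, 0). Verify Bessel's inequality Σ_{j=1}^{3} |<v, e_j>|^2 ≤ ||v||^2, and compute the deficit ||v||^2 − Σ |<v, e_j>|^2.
Σ |<v, e_j>|^2 = 11/4; ||v||^2 = 3; deficit = 1/4

Write each e_j = u_j / sqrt(<u_j, u_j>) where u_j is the displayed integer vector. Then <v, e_j> = <v, u_j> / sqrt(<u_j, u_j>), so |<v, e_j>|^2 = <v, u_j>^2 / <u_j, u_j>.
Coefficients: <v, e_1> = -1/sqrt(2), <v, e_2> = -3/sqrt(6), <v, e_3> = -3/sqrt(12).
Square and sum: Σ |<v, e_j>|^2 = 11/4.
Compute ||v||^2 = v·v = 3.
Deficit = 3 − 11/4 = 1/4 ≥ 0, confirming Bessel's inequality. (The deficit equals ||v − Σ <v,e_j> e_j||^2, the squared distance from v to span{e_j}.)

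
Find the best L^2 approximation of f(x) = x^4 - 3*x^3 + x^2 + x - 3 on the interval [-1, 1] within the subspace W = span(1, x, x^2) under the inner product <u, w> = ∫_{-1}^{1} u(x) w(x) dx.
g(x) = 13*x^2/7 - 4*x/5 - 108/35

The best approximation g ∈ W is the orthogonal projection of f onto W. Writing g = a_0 + a_1 x + a_2 x^2, the coefficients solve the normal equations G · a = b where
  G_{ij} = <φ_i, φ_j> and b_i = <f, φ_i>, with φ_0 = 1, φ_1 = x, φ_2 = x^2.
G =
  [2, 0, 2/3]
  [0, 2/3, 0]
  [2/3, 0, 2/5],
b = (-74/15, -8/15, -46/35).
Solving gives a_0 = -108/35, a_1 = -4/5, a_2 = 13/7, so
  g(x) = 13*x^2/7 - 4*x/5 - 108/35.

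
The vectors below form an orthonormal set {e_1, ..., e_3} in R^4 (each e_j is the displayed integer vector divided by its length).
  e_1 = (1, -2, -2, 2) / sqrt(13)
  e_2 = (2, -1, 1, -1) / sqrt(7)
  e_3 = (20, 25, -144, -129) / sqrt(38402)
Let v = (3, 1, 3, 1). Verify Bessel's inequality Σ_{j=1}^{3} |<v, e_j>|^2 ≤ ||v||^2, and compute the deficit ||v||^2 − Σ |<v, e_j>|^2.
Σ |<v, e_j>|^2 = 2868/211; ||v||^2 = 20; deficit = 1352/211

Write each e_j = u_j / sqrt(<u_j, u_j>) where u_j is the displayed integer vector. Then <v, e_j> = <v, u_j> / sqrt(<u_j, u_j>), so |<v, e_j>|^2 = <v, u_j>^2 / <u_j, u_j>.
Coefficients: <v, e_1> = -3/sqrt(13), <v, e_2> = 7/sqrt(7), <v, e_3> = -476/sqrt(38402).
Square and sum: Σ |<v, e_j>|^2 = 2868/211.
Compute ||v||^2 = v·v = 20.
Deficit = 20 − 2868/211 = 1352/211 ≥ 0, confirming Bessel's inequality. (The deficit equals ||v − Σ <v,e_j> e_j||^2, the squared distance from v to span{e_j}.)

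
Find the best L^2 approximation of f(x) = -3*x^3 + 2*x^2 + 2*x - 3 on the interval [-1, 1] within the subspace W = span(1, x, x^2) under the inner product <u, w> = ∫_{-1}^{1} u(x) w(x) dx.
g(x) = 2*x^2 + x/5 - 3

The best approximation g ∈ W is the orthogonal projection of f onto W. Writing g = a_0 + a_1 x + a_2 x^2, the coefficients solve the normal equations G · a = b where
  G_{ij} = <φ_i, φ_j> and b_i = <f, φ_i>, with φ_0 = 1, φ_1 = x, φ_2 = x^2.
G =
  [2, 0, 2/3]
  [0, 2/3, 0]
  [2/3, 0, 2/5],
b = (-14/3, 2/15, -6/5).
Solving gives a_0 = -3, a_1 = 1/5, a_2 = 2, so
  g(x) = 2*x^2 + x/5 - 3.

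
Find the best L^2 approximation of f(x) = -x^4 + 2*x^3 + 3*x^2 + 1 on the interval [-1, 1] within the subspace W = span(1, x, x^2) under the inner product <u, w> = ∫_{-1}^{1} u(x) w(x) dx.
g(x) = 15*x^2/7 + 6*x/5 + 38/35

The best approximation g ∈ W is the orthogonal projection of f onto W. Writing g = a_0 + a_1 x + a_2 x^2, the coefficients solve the normal equations G · a = b where
  G_{ij} = <φ_i, φ_j> and b_i = <f, φ_i>, with φ_0 = 1, φ_1 = x, φ_2 = x^2.
G =
  [2, 0, 2/3]
  [0, 2/3, 0]
  [2/3, 0, 2/5],
b = (18/5, 4/5, 166/105).
Solving gives a_0 = 38/35, a_1 = 6/5, a_2 = 15/7, so
  g(x) = 15*x^2/7 + 6*x/5 + 38/35.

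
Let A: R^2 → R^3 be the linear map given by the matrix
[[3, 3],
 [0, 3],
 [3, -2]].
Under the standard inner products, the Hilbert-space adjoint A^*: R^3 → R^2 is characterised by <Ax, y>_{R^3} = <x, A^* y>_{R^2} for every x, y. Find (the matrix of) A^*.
A^* = A^T =
[[3, 0, 3],
 [3, 3, -2]]

For real matrices with standard dot products, the defining identity <Ax, y> = <x, A^* y> gives (Ax)^T y = x^T (A^*) y, i.e. x^T A^T y = x^T (A^*) y. Since this holds for all x, y, we must have A^* = A^T. Therefore
A^* =
[[3, 0, 3],
 [3, 3, -2]].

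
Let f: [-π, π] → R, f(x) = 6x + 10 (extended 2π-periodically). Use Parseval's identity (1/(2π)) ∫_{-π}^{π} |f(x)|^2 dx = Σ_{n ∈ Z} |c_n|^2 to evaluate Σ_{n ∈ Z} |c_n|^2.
Σ |c_n|^2 = 12π^2 + 100

Expand and integrate term by term over [-π, π]:
  ∫ (6x)^2 dx = 36·(2π^3/3); ∫ 2·6·(10)·x dx = 0 (odd integrand); ∫ 10^2 dx = 100·2π.
So (1/(2π)) ∫_{-π}^{π} (6x + 10)^2 dx = 36π^2/3 + 100 = 12π^2 + 100.
Parseval ⇒ Σ |c_n|^2 = 12π^2 + 100.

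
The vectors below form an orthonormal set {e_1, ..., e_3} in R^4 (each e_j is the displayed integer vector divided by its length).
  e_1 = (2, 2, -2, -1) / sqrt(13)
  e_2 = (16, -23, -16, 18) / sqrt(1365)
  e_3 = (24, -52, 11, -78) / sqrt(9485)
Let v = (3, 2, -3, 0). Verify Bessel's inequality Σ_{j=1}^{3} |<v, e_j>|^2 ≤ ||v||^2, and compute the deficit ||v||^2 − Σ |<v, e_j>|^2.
Σ |<v, e_j>|^2 = 17861/813; ||v||^2 = 22; deficit = 25/813

Write each e_j = u_j / sqrt(<u_j, u_j>) where u_j is the displayed integer vector. Then <v, e_j> = <v, u_j> / sqrt(<u_j, u_j>), so |<v, e_j>|^2 = <v, u_j>^2 / <u_j, u_j>.
Coefficients: <v, e_1> = 16/sqrt(13), <v, e_2> = 50/sqrt(1365), <v, e_3> = -65/sqrt(9485).
Square and sum: Σ |<v, e_j>|^2 = 17861/813.
Compute ||v||^2 = v·v = 22.
Deficit = 22 − 17861/813 = 25/813 ≥ 0, confirming Bessel's inequality. (The deficit equals ||v − Σ <v,e_j> e_j||^2, the squared distance from v to span{e_j}.)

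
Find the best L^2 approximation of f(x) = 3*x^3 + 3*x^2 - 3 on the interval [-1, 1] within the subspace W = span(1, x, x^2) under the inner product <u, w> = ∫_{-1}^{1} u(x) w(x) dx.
g(x) = 3*x^2 + 9*x/5 - 3

The best approximation g ∈ W is the orthogonal projection of f onto W. Writing g = a_0 + a_1 x + a_2 x^2, the coefficients solve the normal equations G · a = b where
  G_{ij} = <φ_i, φ_j> and b_i = <f, φ_i>, with φ_0 = 1, φ_1 = x, φ_2 = x^2.
G =
  [2, 0, 2/3]
  [0, 2/3, 0]
  [2/3, 0, 2/5],
b = (-4, 6/5, -4/5).
Solving gives a_0 = -3, a_1 = 9/5, a_2 = 3, so
  g(x) = 3*x^2 + 9*x/5 - 3.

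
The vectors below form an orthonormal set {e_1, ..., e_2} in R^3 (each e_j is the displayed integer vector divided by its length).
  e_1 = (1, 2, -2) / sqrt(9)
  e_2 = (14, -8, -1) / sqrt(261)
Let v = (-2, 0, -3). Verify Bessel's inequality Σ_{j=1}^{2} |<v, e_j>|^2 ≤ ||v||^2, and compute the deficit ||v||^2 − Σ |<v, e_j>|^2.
Σ |<v, e_j>|^2 = 121/29; ||v||^2 = 13; deficit = 256/29

Write each e_j = u_j / sqrt(<u_j, u_j>) where u_j is the displayed integer vector. Then <v, e_j> = <v, u_j> / sqrt(<u_j, u_j>), so |<v, e_j>|^2 = <v, u_j>^2 / <u_j, u_j>.
Coefficients: <v, e_1> = 4/sqrt(9), <v, e_2> = -25/sqrt(261).
Square and sum: Σ |<v, e_j>|^2 = 121/29.
Compute ||v||^2 = v·v = 13.
Deficit = 13 − 121/29 = 256/29 ≥ 0, confirming Bessel's inequality. (The deficit equals ||v − Σ <v,e_j> e_j||^2, the squared distance from v to span{e_j}.)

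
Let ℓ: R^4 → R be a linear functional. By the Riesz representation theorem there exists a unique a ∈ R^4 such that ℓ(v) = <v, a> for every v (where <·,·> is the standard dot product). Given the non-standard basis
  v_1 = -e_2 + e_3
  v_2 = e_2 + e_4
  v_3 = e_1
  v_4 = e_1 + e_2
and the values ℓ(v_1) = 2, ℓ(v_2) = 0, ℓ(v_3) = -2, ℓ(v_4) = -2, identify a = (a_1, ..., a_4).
a = (-2, 0, 2, 0)

Write a = (a_1, ..., a_4) in the standard basis. For each basis vector v_i, ℓ(v_i) = <v_i, a> is a linear equation in the a_j's. Collect the n equations into a matrix system V a = ℓ, where row i of V is v_i (expressed in the standard basis). Since V is invertible (lower-triangular with 1s on the diagonal, up to permutation), solve by back-substitution:
  V =
[[0, -1, 1, 0],
 [0, 1, 0, 1],
 [1, 0, 0, 0],
 [1, 1, 0, 0]]
  V a = (2, 0, -2, -2)
Solving gives a = (-2, 0, 2, 0).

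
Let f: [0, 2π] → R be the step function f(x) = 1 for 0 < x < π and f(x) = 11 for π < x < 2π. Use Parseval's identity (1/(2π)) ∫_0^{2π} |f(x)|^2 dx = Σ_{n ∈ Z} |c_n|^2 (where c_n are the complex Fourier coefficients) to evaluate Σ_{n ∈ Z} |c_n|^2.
Σ |c_n|^2 = 61

Parseval equates the L^2 energy of f (normalised by 1/(2π)) with the ℓ^2 sum of its Fourier coefficients: (1/(2π)) ∫_0^{2π} |f|^2 = Σ |c_n|^2.
Compute the left side: (1/(2π)) [∫_0^π 1^2 dx + ∫_π^{2π} 11^2 dx] = (1/(2π)) · (1π + 121π) = (1 + 121)/2 = 61.
So Σ_{n ∈ Z} |c_n|^2 = 61.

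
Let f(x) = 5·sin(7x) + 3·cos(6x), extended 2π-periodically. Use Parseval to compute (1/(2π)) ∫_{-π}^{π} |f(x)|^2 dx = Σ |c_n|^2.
Σ |c_n|^2 = 17

Expand |f|^2 and use orthogonality of {sin(nx), cos(mx)} on [-π, π]:
  ∫_{-π}^{π} sin(nx)^2 dx = π, ∫ cos(mx)^2 dx = π, and cross terms integrate to 0.
So ∫_{-π}^{π} f(x)^2 dx = 5^2 · π + 3^2 · π = (25 + 9)π.
Divide by 2π: (25 + 9)/2 = 17.
By Parseval, this equals Σ |c_n|^2.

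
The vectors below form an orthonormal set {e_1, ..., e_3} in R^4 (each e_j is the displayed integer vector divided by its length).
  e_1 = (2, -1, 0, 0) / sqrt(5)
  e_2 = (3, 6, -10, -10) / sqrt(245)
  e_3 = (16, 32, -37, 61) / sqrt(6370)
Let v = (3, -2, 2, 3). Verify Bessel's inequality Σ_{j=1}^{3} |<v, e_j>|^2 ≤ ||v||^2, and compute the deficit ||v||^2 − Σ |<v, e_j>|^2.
Σ |<v, e_j>|^2 = 3331/130; ||v||^2 = 26; deficit = 49/130

Write each e_j = u_j / sqrt(<u_j, u_j>) where u_j is the displayed integer vector. Then <v, e_j> = <v, u_j> / sqrt(<u_j, u_j>), so |<v, e_j>|^2 = <v, u_j>^2 / <u_j, u_j>.
Coefficients: <v, e_1> = 8/sqrt(5), <v, e_2> = -53/sqrt(245), <v, e_3> = 93/sqrt(6370).
Square and sum: Σ |<v, e_j>|^2 = 3331/130.
Compute ||v||^2 = v·v = 26.
Deficit = 26 − 3331/130 = 49/130 ≥ 0, confirming Bessel's inequality. (The deficit equals ||v − Σ <v,e_j> e_j||^2, the squared distance from v to span{e_j}.)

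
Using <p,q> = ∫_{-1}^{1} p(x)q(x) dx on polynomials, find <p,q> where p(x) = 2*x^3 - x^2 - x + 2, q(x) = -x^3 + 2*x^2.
<p,q> = 178/105

Expand the product: p(x)·q(x) = -2*x^6 + 5*x^5 - x^4 - 4*x^3 + 4*x^2.
∫_{-1}^{1} of each monomial x^k gives [2/(k+1) if k even, 0 if k odd]. Integrating term-by-term (or equivalently evaluating the antiderivative F(x) = -2*x^7/7 + 5*x^6/6 - x^5/5 - x^4 + 4*x^3/3 at the endpoints):
  F(1) − F(−1) = 143/210 − (-71/70) = 178/105.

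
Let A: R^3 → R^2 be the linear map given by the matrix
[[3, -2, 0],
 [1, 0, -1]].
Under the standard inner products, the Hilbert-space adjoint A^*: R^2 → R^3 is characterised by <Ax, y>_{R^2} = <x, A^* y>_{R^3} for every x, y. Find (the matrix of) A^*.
A^* = A^T =
[[3, 1],
 [-2, 0],
 [0, -1]]

For real matrices with standard dot products, the defining identity <Ax, y> = <x, A^* y> gives (Ax)^T y = x^T (A^*) y, i.e. x^T A^T y = x^T (A^*) y. Since this holds for all x, y, we must have A^* = A^T. Therefore
A^* =
[[3, 1],
 [-2, 0],
 [0, -1]].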